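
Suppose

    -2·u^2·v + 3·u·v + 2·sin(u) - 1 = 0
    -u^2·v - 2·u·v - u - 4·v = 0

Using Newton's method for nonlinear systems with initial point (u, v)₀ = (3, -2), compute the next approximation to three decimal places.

(2.921, -0.220)

At (3, -2): F = (17.28224, 35.000).
Jacobian J = [[-4·u·v + 3·v + 2·cos(u), -2·u^2 + 3·u], [-2·u·v - 2·v - 1, -u^2 - 2·u - 4]].
At the point, J = [[16.02002, -9.000], [15.000, -19.000]] (det J = -169.38029).
Solving J·Δ = −F gives Δ = (-0.079, 1.780).
Then the next iterate is (u, v)₁ = (2.921, -0.220).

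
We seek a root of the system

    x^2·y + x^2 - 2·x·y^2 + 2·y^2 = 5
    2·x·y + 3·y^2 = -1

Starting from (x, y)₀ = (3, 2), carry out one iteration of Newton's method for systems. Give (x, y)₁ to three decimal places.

(1.639, 0.913)

At (3, 2): F = (6.000, 25.000).
Jacobian J = [[2·x·y + 2·x - 2·y^2, x^2 - 4·x·y + 4·y], [2·y, 2·x + 6·y]].
At the point, J = [[10.000, -7.000], [4.000, 18.000]] (det J = 208.000).
Solving J·Δ = −F gives Δ = (-1.361, -1.087).
Then the next iterate is (x, y)₁ = (1.639, 0.913).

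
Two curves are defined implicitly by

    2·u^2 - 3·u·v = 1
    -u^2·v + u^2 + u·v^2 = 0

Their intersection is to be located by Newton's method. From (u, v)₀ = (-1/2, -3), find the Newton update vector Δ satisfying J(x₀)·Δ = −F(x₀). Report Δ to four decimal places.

At (-1/2, -3): F = (-5.0000, -3.5000).
Jacobian J = [[4·u - 3·v, -3·u], [-2·u·v + 2·u + v^2, -u^2 + 2·u·v]].
At the point, J = [[7.0000, 1.5000], [5.0000, 2.7500]] (det J = 11.7500).
Solving J·Δ = −F gives Δ = (0.7234, -0.0426).

(0.7234, -0.0426)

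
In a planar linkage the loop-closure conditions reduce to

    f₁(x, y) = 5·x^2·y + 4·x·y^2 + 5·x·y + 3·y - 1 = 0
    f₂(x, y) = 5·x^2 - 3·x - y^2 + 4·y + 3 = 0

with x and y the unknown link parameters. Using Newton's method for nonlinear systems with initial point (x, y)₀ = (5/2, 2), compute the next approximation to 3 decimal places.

At (5/2, 2): F = (132.500, 30.750).
Jacobian J = [[10·x·y + 4·y^2 + 5·y, 5·x^2 + 8·x·y + 5·x + 3], [10·x - 3, -2·y + 4]].
At the point, J = [[76.000, 86.750], [22.000, 0.000]] (det J = -1908.500).
Solving J·Δ = −F gives Δ = (-1.398, -0.303).
Then the next iterate is (x, y)₁ = (1.102, 1.697).

(1.102, 1.697)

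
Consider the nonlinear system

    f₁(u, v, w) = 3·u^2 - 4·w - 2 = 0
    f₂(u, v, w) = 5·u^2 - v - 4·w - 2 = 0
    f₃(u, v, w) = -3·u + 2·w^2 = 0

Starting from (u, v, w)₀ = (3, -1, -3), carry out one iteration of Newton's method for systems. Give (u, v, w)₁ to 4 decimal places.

At (3, -1, -3): F = (37.0000, 56.0000, 9.0000).
Jacobian J = [[6·u, 0, -4], [10·u, -1, -4], [-3, 0, 4·w]].
At the point, J = [[18.0000, 0.0000, -4.0000], [30.0000, -1.0000, -4.0000], [-3.0000, 0.0000, -12.0000]] (det J = 228.0000).
Solving J·Δ = −F gives Δ = (-1.7895, -2.4737, 1.1974).
Then the next iterate is (u, v, w)₁ = (1.2105, -3.4737, -1.8026).

(1.2105, -3.4737, -1.8026)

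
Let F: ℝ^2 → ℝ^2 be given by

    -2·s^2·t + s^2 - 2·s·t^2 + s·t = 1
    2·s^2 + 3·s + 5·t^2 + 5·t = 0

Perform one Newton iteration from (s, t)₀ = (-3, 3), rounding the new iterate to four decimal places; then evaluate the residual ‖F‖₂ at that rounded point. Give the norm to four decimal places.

17.3603

At (-3, 3): F = (-1.0000, 69.0000).
Jacobian J = [[-4·s·t + 2·s - 2·t^2 + t, -2·s^2 - 4·s·t + s], [4·s + 3, 10·t + 5]].
At the point, J = [[15.0000, 15.0000], [-9.0000, 35.0000]] (det J = 660.0000).
Solving J·Δ = −F gives Δ = (1.6212, -1.5545).
Then the next iterate is (s, t)₁ = (-1.3788, 1.4455).
Re-evaluating at (-1.3788, 1.4455): F = (-0.826092, 17.340630), so ‖F‖₂ = 17.3603.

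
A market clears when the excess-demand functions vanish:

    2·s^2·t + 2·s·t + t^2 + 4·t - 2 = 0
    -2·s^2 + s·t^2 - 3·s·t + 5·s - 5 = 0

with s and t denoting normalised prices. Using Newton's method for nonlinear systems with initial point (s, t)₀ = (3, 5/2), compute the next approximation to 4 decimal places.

(1.2722, 2.0826)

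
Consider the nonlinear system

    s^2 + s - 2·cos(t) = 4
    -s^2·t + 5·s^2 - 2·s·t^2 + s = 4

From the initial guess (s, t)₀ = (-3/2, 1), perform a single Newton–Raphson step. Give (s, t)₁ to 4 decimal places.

(0.3903, 5.8196)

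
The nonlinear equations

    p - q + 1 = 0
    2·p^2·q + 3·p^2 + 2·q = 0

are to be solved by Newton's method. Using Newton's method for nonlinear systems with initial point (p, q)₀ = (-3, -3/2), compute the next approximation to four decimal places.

At (-3, -3/2): F = (-0.5000, -3.0000).
Jacobian J = [[1, -1], [4·p·q + 6·p, 2·p^2 + 2]].
At the point, J = [[1.0000, -1.0000], [0.0000, 20.0000]] (det J = 20.0000).
Solving J·Δ = −F gives Δ = (0.6500, 0.1500).
Then the next iterate is (p, q)₁ = (-2.3500, -1.3500).

(-2.3500, -1.3500)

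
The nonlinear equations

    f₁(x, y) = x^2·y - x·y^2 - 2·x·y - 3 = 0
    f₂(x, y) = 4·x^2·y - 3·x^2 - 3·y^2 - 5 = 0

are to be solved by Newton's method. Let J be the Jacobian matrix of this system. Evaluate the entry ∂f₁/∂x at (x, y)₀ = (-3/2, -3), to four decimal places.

∂f₁/∂x = 2·x·y - y^2 - 2·y.
At (-3/2, -3) this is 6.0000.

6.0000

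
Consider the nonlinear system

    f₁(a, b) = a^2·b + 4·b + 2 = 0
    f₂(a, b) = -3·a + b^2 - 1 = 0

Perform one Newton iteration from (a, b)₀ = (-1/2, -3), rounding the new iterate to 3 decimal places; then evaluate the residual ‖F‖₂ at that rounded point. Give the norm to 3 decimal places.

At (-1/2, -3): F = (-10.750, 9.500).
Jacobian J = [[2·a·b, a^2 + 4], [-3, 2·b]].
At the point, J = [[3.000, 4.250], [-3.000, -6.000]] (det J = -5.250).
Solving J·Δ = −F gives Δ = (4.595, -0.714).
Then the next iterate is (a, b)₁ = (4.095, -3.714).
Re-evaluating at (4.095, -3.714): F = (-75.13616, 0.50880), so ‖F‖₂ = 75.138.

75.138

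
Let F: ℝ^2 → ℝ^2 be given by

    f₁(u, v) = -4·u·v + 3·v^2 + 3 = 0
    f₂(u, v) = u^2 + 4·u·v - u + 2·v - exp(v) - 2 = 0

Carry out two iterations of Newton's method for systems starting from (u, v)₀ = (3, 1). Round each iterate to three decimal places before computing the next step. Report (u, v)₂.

At (3, 1): F = (-6.000, 15.28172).
Jacobian J = [[-4·v, -4·u + 6·v], [2·u + 4·v - 1, 4·u - exp(v) + 2]].
At the point, J = [[-4.000, -6.000], [9.000, 11.28172]] (det J = 8.87313).
Solving J·Δ = −F gives Δ = (-2.705, 0.803).
Then the next iterate is (u, v)₁ = (0.295, 1.803).
Round to (0.295, 1.803) and repeat: F = (10.62489, -2.54226), J = [[-7.212, 9.638], [6.802, -2.88782]].
Δ = (-0.138, -1.206), so (u, v)₂ = (0.157, 0.597).

(0.157, 0.597)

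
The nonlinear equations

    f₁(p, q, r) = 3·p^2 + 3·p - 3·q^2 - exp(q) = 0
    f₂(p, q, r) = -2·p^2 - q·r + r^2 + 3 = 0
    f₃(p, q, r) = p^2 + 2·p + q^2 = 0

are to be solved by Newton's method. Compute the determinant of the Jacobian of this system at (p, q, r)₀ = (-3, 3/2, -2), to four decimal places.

-544.0972

J = [[6·p + 3, -6·q - exp(q), 0], [-4·p, -r, -q + 2·r], [2·p + 2, 2·q, 0]].
At the point, J = [[-15.0000, -13.481689, 0.0000], [12.0000, 2.0000, -5.5000], [-4.0000, 3.0000, 0.0000]].
det J = -544.0972.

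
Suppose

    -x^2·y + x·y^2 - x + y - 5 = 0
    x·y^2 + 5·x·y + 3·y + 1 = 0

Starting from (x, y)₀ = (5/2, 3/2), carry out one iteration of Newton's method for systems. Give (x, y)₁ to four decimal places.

(0.7409, 0.9468)

At (5/2, 3/2): F = (-9.7500, 29.8750).
Jacobian J = [[-2·x·y + y^2 - 1, -x^2 + 2·x·y + 1], [y^2 + 5·y, 2·x·y + 5·x + 3]].
At the point, J = [[-6.2500, 2.2500], [9.7500, 23.0000]] (det J = -165.6875).
Solving J·Δ = −F gives Δ = (-1.7591, -0.5532).
Then the next iterate is (x, y)₁ = (0.7409, 0.9468).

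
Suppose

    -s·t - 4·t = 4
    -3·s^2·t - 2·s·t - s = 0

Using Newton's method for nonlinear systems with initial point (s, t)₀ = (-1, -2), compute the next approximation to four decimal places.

(-0.7586, -1.1724)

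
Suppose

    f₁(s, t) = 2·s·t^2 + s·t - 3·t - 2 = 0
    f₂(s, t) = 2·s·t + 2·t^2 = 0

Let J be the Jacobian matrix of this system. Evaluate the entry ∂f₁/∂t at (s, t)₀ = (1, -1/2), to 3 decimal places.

-4.000

∂f₁/∂t = 4·s·t + s - 3.
At (1, -1/2) this is -4.000.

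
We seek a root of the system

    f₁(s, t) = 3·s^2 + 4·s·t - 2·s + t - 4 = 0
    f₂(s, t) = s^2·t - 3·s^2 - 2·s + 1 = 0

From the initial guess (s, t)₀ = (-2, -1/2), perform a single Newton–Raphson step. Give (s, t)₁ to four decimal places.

(-1.9500, 1.6000)

At (-2, -1/2): F = (15.5000, -9.0000).
Jacobian J = [[6·s + 4·t - 2, 4·s + 1], [2·s·t - 6·s - 2, s^2]].
At the point, J = [[-16.0000, -7.0000], [12.0000, 4.0000]] (det J = 20.0000).
Solving J·Δ = −F gives Δ = (0.0500, 2.1000).
Then the next iterate is (s, t)₁ = (-1.9500, 1.6000).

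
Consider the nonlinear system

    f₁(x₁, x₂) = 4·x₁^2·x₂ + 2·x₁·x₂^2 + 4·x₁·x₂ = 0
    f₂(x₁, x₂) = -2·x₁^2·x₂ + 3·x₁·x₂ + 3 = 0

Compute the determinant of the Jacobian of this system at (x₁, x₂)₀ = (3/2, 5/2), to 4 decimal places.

225.0000

J = [[8·x₁·x₂ + 2·x₂^2 + 4·x₂, 4·x₁^2 + 4·x₁·x₂ + 4·x₁], [-4·x₁·x₂ + 3·x₂, -2·x₁^2 + 3·x₁]].
At the point, J = [[52.5000, 30.0000], [-7.5000, 0.0000]].
det J = 225.0000.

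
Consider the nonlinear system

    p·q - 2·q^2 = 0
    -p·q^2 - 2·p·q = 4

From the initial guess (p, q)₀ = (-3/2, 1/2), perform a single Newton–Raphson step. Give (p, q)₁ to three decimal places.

(-7.647, -0.735)

At (-3/2, 1/2): F = (-1.250, -2.125).
Jacobian J = [[q, p - 4·q], [-q^2 - 2·q, -2·p·q - 2·p]].
At the point, J = [[0.500, -3.500], [-1.250, 4.500]] (det J = -2.125).
Solving J·Δ = −F gives Δ = (-6.147, -1.235).
Then the next iterate is (p, q)₁ = (-7.647, -0.735).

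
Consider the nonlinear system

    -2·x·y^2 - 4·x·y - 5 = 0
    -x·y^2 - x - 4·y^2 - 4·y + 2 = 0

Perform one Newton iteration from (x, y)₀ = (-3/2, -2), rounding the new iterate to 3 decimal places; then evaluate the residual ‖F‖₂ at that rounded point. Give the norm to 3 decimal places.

5.492

At (-3/2, -2): F = (-5.000, 1.500).
Jacobian J = [[-2·y^2 - 4·y, -4·x·y - 4·x], [-y^2 - 1, -2·x·y - 8·y - 4]].
At the point, J = [[0.000, -6.000], [-5.000, 6.000]] (det J = -30.000).
Solving J·Δ = −F gives Δ = (-0.700, -0.833).
Then the next iterate is (x, y)₁ = (-2.200, -2.833).
Re-evaluating at (-2.200, -2.833): F = (5.38351, 1.08540), so ‖F‖₂ = 5.492.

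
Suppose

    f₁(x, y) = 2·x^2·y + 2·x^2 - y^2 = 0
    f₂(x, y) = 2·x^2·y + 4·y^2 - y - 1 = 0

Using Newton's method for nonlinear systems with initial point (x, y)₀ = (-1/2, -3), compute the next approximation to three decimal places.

At (-1/2, -3): F = (-10.000, 36.500).
Jacobian J = [[4·x·y + 4·x, 2·x^2 - 2·y], [4·x·y, 2·x^2 + 8·y - 1]].
At the point, J = [[4.000, 6.500], [6.000, -24.500]] (det J = -137.000).
Solving J·Δ = −F gives Δ = (0.057, 1.504).
Then the next iterate is (x, y)₁ = (-0.443, -1.496).

(-0.443, -1.496)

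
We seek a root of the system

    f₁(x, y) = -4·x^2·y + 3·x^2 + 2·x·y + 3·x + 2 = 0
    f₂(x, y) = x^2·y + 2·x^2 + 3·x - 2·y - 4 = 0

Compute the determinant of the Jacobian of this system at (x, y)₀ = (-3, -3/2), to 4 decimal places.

J = [[-8·x·y + 6·x + 2·y + 3, -4·x^2 + 2·x], [2·x·y + 4·x + 3, x^2 - 2]].
At the point, J = [[-54.0000, -42.0000], [0.0000, 7.0000]].
det J = -378.0000.

-378.0000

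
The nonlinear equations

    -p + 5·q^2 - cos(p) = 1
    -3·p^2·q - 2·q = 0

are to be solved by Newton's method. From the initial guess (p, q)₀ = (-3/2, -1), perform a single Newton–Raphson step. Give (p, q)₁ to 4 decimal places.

(-0.9485, -0.5672)

At (-3/2, -1): F = (5.429263, 8.7500).
Jacobian J = [[sin(p) - 1, 10·q], [-6·p·q, -3·p^2 - 2]].
At the point, J = [[-1.997495, -10.0000], [-9.0000, -8.7500]] (det J = -72.521919).
Solving J·Δ = −F gives Δ = (0.5515, 0.4328).
Then the next iterate is (p, q)₁ = (-0.9485, -0.5672).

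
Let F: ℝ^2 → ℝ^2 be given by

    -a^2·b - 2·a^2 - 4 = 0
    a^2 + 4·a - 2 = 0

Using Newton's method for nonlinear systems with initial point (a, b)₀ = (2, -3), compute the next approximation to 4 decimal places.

At (2, -3): F = (0.0000, 10.0000).
Jacobian J = [[-2·a·b - 4·a, -a^2], [2·a + 4, 0]].
At the point, J = [[4.0000, -4.0000], [8.0000, 0.0000]] (det J = 32.0000).
Solving J·Δ = −F gives Δ = (-1.2500, -1.2500).
Then the next iterate is (a, b)₁ = (0.7500, -4.2500).

(0.7500, -4.2500)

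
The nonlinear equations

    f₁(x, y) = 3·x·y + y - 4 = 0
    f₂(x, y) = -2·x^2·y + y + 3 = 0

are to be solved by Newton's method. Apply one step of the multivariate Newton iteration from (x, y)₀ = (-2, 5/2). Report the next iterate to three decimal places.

At (-2, 5/2): F = (-16.500, -14.500).
Jacobian J = [[3·y, 3·x + 1], [-4·x·y, -2·x^2 + 1]].
At the point, J = [[7.500, -5.000], [20.000, -7.000]] (det J = 47.500).
Solving J·Δ = −F gives Δ = (-0.905, -4.658).
Then the next iterate is (x, y)₁ = (-2.905, -2.158).

(-2.905, -2.158)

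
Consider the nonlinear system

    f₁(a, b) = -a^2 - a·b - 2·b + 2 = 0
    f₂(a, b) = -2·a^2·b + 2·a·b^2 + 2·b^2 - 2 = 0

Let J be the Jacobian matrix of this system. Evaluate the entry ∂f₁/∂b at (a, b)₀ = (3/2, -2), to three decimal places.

-3.500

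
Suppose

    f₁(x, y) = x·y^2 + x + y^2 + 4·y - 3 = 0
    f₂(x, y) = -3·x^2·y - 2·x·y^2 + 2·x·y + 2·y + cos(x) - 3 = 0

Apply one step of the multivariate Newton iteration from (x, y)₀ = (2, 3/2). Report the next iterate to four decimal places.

(1.6765, 0.6770)

At (2, 3/2): F = (11.7500, -21.416147).
Jacobian J = [[y^2 + 1, 2·x·y + 2·y + 4], [-6·x·y - 2·y^2 + 2·y - sin(x), -3·x^2 - 4·x·y + 2·x + 2]].
At the point, J = [[3.2500, 13.0000], [-20.409297, -18.0000]] (det J = 206.820867).
Solving J·Δ = −F gives Δ = (-0.3235, -0.8230).
Then the next iterate is (x, y)₁ = (1.6765, 0.6770).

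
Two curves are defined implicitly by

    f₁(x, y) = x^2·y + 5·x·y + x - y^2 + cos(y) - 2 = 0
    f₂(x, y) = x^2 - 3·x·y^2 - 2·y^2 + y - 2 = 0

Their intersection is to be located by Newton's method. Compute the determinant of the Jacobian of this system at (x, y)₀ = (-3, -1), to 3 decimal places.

-54.427

J = [[2·x·y + 5·y + 1, x^2 + 5·x - 2·y - sin(y)], [2·x - 3·y^2, -6·x·y - 4·y + 1]].
At the point, J = [[2.000, -3.15853], [-9.000, -13.000]].
det J = -54.427.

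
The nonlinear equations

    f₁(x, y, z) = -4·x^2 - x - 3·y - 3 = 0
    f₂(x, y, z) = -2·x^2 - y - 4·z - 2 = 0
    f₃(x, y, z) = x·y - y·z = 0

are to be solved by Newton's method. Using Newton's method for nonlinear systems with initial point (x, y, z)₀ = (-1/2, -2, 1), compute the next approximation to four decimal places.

At (-1/2, -2, 1): F = (2.5000, -4.5000, 3.0000).
Jacobian J = [[-8·x - 1, -3, 0], [-4·x, -1, -4], [y, x - z, -y]].
At the point, J = [[3.0000, -3.0000, 0.0000], [2.0000, -1.0000, -4.0000], [-2.0000, -1.5000, 2.0000]] (det J = -36.0000).
Solving J·Δ = −F gives Δ = (-0.3056, 0.5278, -1.4097).
Then the next iterate is (x, y, z)₁ = (-0.8056, -1.4722, -0.4097).

(-0.8056, -1.4722, -0.4097)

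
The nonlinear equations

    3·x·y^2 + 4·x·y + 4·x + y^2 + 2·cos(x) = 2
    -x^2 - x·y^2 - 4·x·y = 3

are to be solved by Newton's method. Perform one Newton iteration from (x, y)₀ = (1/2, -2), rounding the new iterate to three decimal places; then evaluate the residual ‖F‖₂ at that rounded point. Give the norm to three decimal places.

2.774

At (1/2, -2): F = (7.75517, -1.250).
Jacobian J = [[3·y^2 + 4·y - 2·sin(x) + 4, 6·x·y + 4·x + 2·y], [-2·x - y^2 - 4·y, -2·x·y - 4·x]].
At the point, J = [[7.04115, -8.000], [3.000, 0.000]] (det J = 24.000).
Solving J·Δ = −F gives Δ = (0.417, 1.336).
Then the next iterate is (x, y)₁ = (0.917, -0.664).
Re-evaluating at (0.917, -0.664): F = (2.10266, -1.80964), so ‖F‖₂ = 2.774.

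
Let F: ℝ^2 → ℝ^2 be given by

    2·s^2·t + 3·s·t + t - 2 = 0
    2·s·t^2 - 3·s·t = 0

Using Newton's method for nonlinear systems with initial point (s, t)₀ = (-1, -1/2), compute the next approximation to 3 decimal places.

(3.000, -1.700)

At (-1, -1/2): F = (-2.000, -2.000).
Jacobian J = [[4·s·t + 3·t, 2·s^2 + 3·s + 1], [2·t^2 - 3·t, 4·s·t - 3·s]].
At the point, J = [[0.500, 0.000], [2.000, 5.000]] (det J = 2.500).
Solving J·Δ = −F gives Δ = (4.000, -1.200).
Then the next iterate is (s, t)₁ = (3.000, -1.700).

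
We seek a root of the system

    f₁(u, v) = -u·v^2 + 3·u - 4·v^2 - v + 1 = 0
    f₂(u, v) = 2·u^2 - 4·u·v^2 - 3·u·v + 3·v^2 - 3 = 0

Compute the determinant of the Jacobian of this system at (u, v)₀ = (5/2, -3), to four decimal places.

439.0000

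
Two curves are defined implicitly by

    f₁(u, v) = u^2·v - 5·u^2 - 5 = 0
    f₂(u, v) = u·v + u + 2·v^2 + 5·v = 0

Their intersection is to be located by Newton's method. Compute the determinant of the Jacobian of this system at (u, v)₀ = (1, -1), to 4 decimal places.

-24.0000

J = [[2·u·v - 10·u, u^2], [v + 1, u + 4·v + 5]].
At the point, J = [[-12.0000, 1.0000], [0.0000, 2.0000]].
det J = -24.0000.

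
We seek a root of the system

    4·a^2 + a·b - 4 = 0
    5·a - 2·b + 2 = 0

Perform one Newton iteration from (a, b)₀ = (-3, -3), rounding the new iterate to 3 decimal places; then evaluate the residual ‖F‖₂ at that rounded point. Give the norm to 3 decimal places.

At (-3, -3): F = (41.000, -7.000).
Jacobian J = [[8·a + b, a], [5, -2]].
At the point, J = [[-27.000, -3.000], [5.000, -2.000]] (det J = 69.000).
Solving J·Δ = −F gives Δ = (1.493, 0.232).
Then the next iterate is (a, b)₁ = (-1.507, -2.768).
Re-evaluating at (-1.507, -2.768): F = (9.25557, 0.001), so ‖F‖₂ = 9.256.

9.256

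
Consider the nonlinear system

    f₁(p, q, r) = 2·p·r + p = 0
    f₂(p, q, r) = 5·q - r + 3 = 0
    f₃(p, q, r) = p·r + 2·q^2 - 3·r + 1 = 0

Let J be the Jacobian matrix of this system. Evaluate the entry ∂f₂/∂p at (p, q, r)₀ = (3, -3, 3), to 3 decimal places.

0.000

∂f₂/∂p = 0.
At (3, -3, 3) this is 0.000.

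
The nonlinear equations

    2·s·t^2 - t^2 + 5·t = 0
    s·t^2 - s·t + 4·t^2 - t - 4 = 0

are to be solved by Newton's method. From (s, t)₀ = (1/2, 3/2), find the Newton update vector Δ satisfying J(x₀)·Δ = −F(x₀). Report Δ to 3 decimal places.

At (1/2, 3/2): F = (7.500, 3.875).
Jacobian J = [[2·t^2, 4·s·t - 2·t + 5], [t^2 - t, 2·s·t - s + 8·t - 1]].
At the point, J = [[4.500, 5.000], [0.750, 12.000]] (det J = 50.250).
Solving J·Δ = −F gives Δ = (-1.405, -0.235).

(-1.405, -0.235)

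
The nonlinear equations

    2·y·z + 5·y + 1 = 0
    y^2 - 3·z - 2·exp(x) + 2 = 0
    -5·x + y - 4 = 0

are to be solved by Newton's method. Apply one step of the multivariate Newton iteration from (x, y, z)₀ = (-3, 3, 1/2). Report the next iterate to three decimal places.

At (-3, 3, 1/2): F = (19.000, 9.40043, 14.000).
Jacobian J = [[0, 2·z + 5, 2·y], [-2·exp(x), 2·y, -3], [-5, 1, 0]].
At the point, J = [[0.000, 6.000, 6.000], [-0.09957, 6.000, -3.000], [-5.000, 1.000, 0.000]] (det J = 269.40256).
Solving J·Δ = −F gives Δ = (2.385, -2.074, -1.093).
Then the next iterate is (x, y, z)₁ = (-0.615, 0.926, -0.593).

(-0.615, 0.926, -0.593)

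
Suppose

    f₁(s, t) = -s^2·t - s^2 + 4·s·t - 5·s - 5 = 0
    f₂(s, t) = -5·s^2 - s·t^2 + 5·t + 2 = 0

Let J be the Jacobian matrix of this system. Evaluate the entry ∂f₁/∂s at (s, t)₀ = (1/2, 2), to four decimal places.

∂f₁/∂s = -2·s·t - 2·s + 4·t - 5.
At (1/2, 2) this is 0.0000.

0.0000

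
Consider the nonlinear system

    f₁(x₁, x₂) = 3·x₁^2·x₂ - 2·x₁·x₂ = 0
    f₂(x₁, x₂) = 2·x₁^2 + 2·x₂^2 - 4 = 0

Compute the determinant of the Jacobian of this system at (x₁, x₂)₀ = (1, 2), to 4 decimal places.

60.0000

J = [[6·x₁·x₂ - 2·x₂, 3·x₁^2 - 2·x₁], [4·x₁, 4·x₂]].
At the point, J = [[8.0000, 1.0000], [4.0000, 8.0000]].
det J = 60.0000.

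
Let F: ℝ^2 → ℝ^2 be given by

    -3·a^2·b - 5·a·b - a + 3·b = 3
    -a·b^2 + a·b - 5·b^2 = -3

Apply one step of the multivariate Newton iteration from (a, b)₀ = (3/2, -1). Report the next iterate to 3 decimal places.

At (3/2, -1): F = (6.750, -5.000).
Jacobian J = [[-6·a·b - 5·b - 1, -3·a^2 - 5·a + 3], [-b^2 + b, -2·a·b + a - 10·b]].
At the point, J = [[13.000, -11.250], [-2.000, 14.500]] (det J = 166.000).
Solving J·Δ = −F gives Δ = (-0.251, 0.310).
Then the next iterate is (a, b)₁ = (1.249, -0.690).

(1.249, -0.690)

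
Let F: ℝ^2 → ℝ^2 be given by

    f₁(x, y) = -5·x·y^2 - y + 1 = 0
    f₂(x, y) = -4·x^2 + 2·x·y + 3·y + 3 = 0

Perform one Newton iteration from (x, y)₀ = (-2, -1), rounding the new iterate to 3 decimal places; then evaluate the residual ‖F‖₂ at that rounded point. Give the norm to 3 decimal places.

4.638

At (-2, -1): F = (12.000, -12.000).
Jacobian J = [[-5·y^2, -10·x·y - 1], [-8·x + 2·y, 2·x + 3]].
At the point, J = [[-5.000, -21.000], [14.000, -1.000]] (det J = 299.000).
Solving J·Δ = −F gives Δ = (0.883, 0.361).
Then the next iterate is (x, y)₁ = (-1.117, -0.639).
Re-evaluating at (-1.117, -0.639): F = (3.91947, -2.48023), so ‖F‖₂ = 4.638.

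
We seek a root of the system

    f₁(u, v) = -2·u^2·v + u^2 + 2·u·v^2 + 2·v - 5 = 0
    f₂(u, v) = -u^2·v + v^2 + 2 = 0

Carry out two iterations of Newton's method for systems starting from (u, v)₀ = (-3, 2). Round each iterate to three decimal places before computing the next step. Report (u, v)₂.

At (-3, 2): F = (-52.000, -12.000).
Jacobian J = [[-4·u·v + 2·u + 2·v^2, -2·u^2 + 4·u·v + 2], [-2·u·v, -u^2 + 2·v]].
At the point, J = [[26.000, -40.000], [12.000, -5.000]] (det J = 350.000).
Solving J·Δ = −F gives Δ = (0.629, -0.891).
Then the next iterate is (u, v)₁ = (-2.371, 1.109).
Round to (-2.371, 1.109) and repeat: F = (-15.46125, -3.00452), J = [[8.23552, -19.76104], [5.25888, -3.40364]].
Δ = (0.089, -0.745), so (u, v)₂ = (-2.282, 0.364).

(-2.282, 0.364)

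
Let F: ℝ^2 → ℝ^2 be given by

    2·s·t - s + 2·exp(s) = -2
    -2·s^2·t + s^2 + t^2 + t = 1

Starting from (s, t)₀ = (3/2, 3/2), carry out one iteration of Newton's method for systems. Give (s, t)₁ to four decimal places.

At (3/2, 3/2): F = (13.963378, -1.7500).
Jacobian J = [[2·t + 2·exp(s) - 1, 2·s], [-4·s·t + 2·s, -2·s^2 + 2·t + 1]].
At the point, J = [[10.963378, 3.0000], [-6.0000, -0.5000]] (det J = 12.518311).
Solving J·Δ = −F gives Δ = (0.1383, -5.1600).
Then the next iterate is (s, t)₁ = (1.6383, -3.6600).

(1.6383, -3.6600)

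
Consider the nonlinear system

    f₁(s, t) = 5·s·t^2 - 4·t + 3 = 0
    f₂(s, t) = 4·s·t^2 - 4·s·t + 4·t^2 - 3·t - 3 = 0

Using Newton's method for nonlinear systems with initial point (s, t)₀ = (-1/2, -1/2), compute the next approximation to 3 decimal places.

(21.000, 20.333)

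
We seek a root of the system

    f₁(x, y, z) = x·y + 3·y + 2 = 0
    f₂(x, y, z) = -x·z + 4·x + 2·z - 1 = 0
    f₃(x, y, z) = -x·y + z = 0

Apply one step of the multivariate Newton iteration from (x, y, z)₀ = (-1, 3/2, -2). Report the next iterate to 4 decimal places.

At (-1, 3/2, -2): F = (5.0000, -11.0000, -0.5000).
Jacobian J = [[y, x + 3, 0], [-z + 4, 0, -x + 2], [-y, -x, 1]].
At the point, J = [[1.5000, 2.0000, 0.0000], [6.0000, 0.0000, 3.0000], [-1.5000, 1.0000, 1.0000]] (det J = -25.5000).
Solving J·Δ = −F gives Δ = (0.1569, -2.6176, 3.3529).
Then the next iterate is (x, y, z)₁ = (-0.8431, -1.1176, 1.3529).

(-0.8431, -1.1176, 1.3529)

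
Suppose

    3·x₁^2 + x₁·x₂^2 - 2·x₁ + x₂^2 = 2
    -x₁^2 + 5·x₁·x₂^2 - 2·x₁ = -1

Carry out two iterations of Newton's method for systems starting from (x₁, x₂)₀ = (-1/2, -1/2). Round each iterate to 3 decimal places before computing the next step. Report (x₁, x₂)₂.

At (-1/2, -1/2): F = (-0.125, 1.125).
Jacobian J = [[6·x₁ + x₂^2 - 2, 2·x₁·x₂ + 2·x₂], [-2·x₁ + 5·x₂^2 - 2, 10·x₁·x₂]].
At the point, J = [[-4.750, -0.500], [0.250, 2.500]] (det J = -11.750).
Solving J·Δ = −F gives Δ = (0.021, -0.452).
Then the next iterate is (x₁, x₂)₁ = (-0.479, -0.952).
Round to (-0.479, -0.952) and repeat: F = (0.11851, -0.44204), J = [[-3.96770, -0.99198], [3.48952, 4.56008]].
Δ = (0.007, 0.092), so (x₁, x₂)₂ = (-0.472, -0.860).

(-0.472, -0.860)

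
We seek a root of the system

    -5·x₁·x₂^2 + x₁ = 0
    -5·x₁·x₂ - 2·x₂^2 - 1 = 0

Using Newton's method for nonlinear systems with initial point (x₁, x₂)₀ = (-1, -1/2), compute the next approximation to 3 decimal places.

At (-1, -1/2): F = (0.250, -4.000).
Jacobian J = [[-5·x₂^2 + 1, -10·x₁·x₂], [-5·x₂, -5·x₁ - 4·x₂]].
At the point, J = [[-0.250, -5.000], [2.500, 7.000]] (det J = 10.750).
Solving J·Δ = −F gives Δ = (1.698, -0.035).
Then the next iterate is (x₁, x₂)₁ = (0.698, -0.535).

(0.698, -0.535)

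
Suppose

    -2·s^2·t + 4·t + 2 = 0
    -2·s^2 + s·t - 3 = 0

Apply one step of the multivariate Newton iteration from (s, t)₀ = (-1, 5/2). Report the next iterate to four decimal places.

(-0.6522, -2.7391)

At (-1, 5/2): F = (7.0000, -7.5000).
Jacobian J = [[-4·s·t, -2·s^2 + 4], [-4·s + t, s]].
At the point, J = [[10.0000, 2.0000], [6.5000, -1.0000]] (det J = -23.0000).
Solving J·Δ = −F gives Δ = (0.3478, -5.2391).
Then the next iterate is (s, t)₁ = (-0.6522, -2.7391).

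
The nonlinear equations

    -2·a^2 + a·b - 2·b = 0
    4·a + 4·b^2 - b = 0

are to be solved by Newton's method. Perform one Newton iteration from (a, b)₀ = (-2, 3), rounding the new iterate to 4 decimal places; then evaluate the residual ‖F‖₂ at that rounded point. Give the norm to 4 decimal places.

At (-2, 3): F = (-20.0000, 25.0000).
Jacobian J = [[-4·a + b, a - 2], [4, 8·b - 1]].
At the point, J = [[11.0000, -4.0000], [4.0000, 23.0000]] (det J = 269.0000).
Solving J·Δ = −F gives Δ = (1.3383, -1.3197).
Then the next iterate is (a, b)₁ = (-0.6617, 1.6803).
Re-evaluating at (-0.6617, 1.6803): F = (-5.348148, 6.966532), so ‖F‖₂ = 8.7827.

8.7827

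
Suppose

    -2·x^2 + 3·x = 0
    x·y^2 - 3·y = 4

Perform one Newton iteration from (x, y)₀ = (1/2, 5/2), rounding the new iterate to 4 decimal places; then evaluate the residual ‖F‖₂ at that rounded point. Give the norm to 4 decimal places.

At (1/2, 5/2): F = (1.0000, -8.3750).
Jacobian J = [[-4·x + 3, 0], [y^2, 2·x·y - 3]].
At the point, J = [[1.0000, 0.0000], [6.2500, -0.5000]] (det J = -0.5000).
Solving J·Δ = −F gives Δ = (-1.0000, -29.2500).
Then the next iterate is (x, y)₁ = (-0.5000, -26.7500).
Re-evaluating at (-0.5000, -26.7500): F = (-2.0000, -281.531250), so ‖F‖₂ = 281.5384.

281.5384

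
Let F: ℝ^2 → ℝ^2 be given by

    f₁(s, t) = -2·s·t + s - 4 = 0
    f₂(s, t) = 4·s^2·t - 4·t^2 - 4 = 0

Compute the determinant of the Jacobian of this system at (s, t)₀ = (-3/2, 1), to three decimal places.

35.000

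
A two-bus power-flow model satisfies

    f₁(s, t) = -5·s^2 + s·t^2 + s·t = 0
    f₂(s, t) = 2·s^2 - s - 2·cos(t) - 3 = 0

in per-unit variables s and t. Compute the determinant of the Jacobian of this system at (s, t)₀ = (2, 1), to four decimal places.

-72.2930

J = [[-10·s + t^2 + t, 2·s·t + s], [4·s - 1, 2·sin(t)]].
At the point, J = [[-18.0000, 6.0000], [7.0000, 1.682942]].
det J = -72.2930.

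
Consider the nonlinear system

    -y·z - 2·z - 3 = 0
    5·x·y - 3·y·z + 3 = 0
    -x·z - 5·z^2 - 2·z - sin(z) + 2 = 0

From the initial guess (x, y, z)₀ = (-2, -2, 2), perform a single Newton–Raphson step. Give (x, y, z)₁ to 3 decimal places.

(3.013, -3.500, 0.522)

At (-2, -2, 2): F = (-3.000, 35.000, -18.90930).
Jacobian J = [[0, -z, -y - 2], [5·y, 5·x - 3·z, -3·y], [-z, 0, -x - 10·z - cos(z) - 2]].
At the point, J = [[0.000, -2.000, 0.000], [-10.000, -16.000, 6.000], [-2.000, 0.000, -19.58385]] (det J = 415.67706).
Solving J·Δ = −F gives Δ = (5.013, -1.500, -1.478).
Then the next iterate is (x, y, z)₁ = (3.013, -3.500, 0.522).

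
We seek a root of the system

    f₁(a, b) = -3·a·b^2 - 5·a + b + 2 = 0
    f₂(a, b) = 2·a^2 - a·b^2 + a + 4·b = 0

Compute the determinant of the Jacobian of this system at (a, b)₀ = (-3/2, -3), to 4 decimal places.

-204.0000

J = [[-3·b^2 - 5, -6·a·b + 1], [4·a - b^2 + 1, -2·a·b + 4]].
At the point, J = [[-32.0000, -26.0000], [-14.0000, -5.0000]].
det J = -204.0000.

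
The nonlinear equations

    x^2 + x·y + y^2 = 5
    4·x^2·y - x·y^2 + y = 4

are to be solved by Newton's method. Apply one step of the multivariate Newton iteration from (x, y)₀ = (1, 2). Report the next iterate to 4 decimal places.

At (1, 2): F = (2.0000, 2.0000).
Jacobian J = [[2·x + y, x + 2·y], [8·x·y - y^2, 4·x^2 - 2·x·y + 1]].
At the point, J = [[4.0000, 5.0000], [12.0000, 1.0000]] (det J = -56.0000).
Solving J·Δ = −F gives Δ = (-0.1429, -0.2857).
Then the next iterate is (x, y)₁ = (0.8571, 1.7143).

(0.8571, 1.7143)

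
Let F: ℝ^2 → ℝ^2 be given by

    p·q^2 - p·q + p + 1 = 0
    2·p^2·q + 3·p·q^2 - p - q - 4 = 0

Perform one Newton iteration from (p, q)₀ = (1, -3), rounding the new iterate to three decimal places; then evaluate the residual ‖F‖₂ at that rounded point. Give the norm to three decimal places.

2.797

At (1, -3): F = (14.000, 19.000).
Jacobian J = [[q^2 - q + 1, 2·p·q - p], [4·p·q + 3·q^2 - 1, 2·p^2 + 6·p·q - 1]].
At the point, J = [[13.000, -7.000], [14.000, -17.000]] (det J = -123.000).
Solving J·Δ = −F gives Δ = (-0.854, 0.415).
Then the next iterate is (p, q)₁ = (0.146, -2.585).
Re-evaluating at (0.146, -2.585): F = (2.49901, 1.25561), so ‖F‖₂ = 2.797.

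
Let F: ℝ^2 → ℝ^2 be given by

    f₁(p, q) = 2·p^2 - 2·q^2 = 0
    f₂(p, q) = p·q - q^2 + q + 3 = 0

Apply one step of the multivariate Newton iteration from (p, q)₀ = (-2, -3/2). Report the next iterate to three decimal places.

(-2.929, -3.321)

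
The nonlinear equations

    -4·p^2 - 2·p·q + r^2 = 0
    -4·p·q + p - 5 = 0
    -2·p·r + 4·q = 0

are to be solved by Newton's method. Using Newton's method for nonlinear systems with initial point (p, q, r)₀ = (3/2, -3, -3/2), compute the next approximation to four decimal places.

At (3/2, -3, -3/2): F = (2.2500, 14.5000, -7.5000).
Jacobian J = [[-8·p - 2·q, -2·p, 2·r], [-4·q + 1, -4·p, 0], [-2·r, 4, -2·p]].
At the point, J = [[-6.0000, -3.0000, -3.0000], [13.0000, -6.0000, 0.0000], [3.0000, 4.0000, -3.0000]] (det J = -435.0000).
Solving J·Δ = −F gives Δ = (-0.2966, 1.7741, -0.4310).
Then the next iterate is (p, q, r)₁ = (1.2034, -1.2259, -1.9310).

(1.2034, -1.2259, -1.9310)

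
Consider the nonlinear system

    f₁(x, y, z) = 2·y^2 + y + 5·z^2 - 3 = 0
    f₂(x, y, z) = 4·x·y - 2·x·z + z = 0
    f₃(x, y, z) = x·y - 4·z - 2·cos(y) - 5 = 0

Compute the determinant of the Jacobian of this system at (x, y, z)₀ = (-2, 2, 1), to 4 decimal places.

455.1157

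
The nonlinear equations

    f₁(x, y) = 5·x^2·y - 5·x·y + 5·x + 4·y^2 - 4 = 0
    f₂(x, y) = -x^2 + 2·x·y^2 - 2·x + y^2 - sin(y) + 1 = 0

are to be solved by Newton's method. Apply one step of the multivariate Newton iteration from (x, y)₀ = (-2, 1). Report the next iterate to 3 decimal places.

At (-2, 1): F = (20.000, -2.84147).
Jacobian J = [[10·x·y - 5·y + 5, 5·x^2 - 5·x + 8·y], [-2·x + 2·y^2 - 2, 4·x·y + 2·y - cos(y)]].
At the point, J = [[-20.000, 38.000], [4.000, -6.54030]] (det J = -21.19395).
Solving J·Δ = −F gives Δ = (-1.077, -1.093).
Then the next iterate is (x, y)₁ = (-3.077, -0.093).

(-3.077, -0.093)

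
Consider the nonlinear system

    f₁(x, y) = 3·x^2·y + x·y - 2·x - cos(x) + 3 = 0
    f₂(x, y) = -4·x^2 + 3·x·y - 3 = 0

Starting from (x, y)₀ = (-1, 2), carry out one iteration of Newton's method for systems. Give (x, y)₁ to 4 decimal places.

(-1.0590, -2.6087)

At (-1, 2): F = (8.459698, -13.0000).
Jacobian J = [[6·x·y + y + sin(x) - 2, 3·x^2 + x], [-8·x + 3·y, 3·x]].
At the point, J = [[-12.841471, 2.0000], [14.0000, -3.0000]] (det J = 10.524413).
Solving J·Δ = −F gives Δ = (-0.0590, -4.6087).
Then the next iterate is (x, y)₁ = (-1.0590, -2.6087).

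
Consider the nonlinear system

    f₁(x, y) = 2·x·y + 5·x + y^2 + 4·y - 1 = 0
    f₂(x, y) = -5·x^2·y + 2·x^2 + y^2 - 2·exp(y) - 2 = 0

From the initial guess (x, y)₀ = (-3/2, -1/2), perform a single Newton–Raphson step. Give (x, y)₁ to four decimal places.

(0.6875, -2.1615)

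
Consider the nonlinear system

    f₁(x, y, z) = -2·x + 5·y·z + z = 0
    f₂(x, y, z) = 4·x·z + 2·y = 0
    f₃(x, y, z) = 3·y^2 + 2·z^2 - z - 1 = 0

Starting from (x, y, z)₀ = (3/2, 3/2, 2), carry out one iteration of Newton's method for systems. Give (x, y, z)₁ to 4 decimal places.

(1.1761, 1.9091, -0.2045)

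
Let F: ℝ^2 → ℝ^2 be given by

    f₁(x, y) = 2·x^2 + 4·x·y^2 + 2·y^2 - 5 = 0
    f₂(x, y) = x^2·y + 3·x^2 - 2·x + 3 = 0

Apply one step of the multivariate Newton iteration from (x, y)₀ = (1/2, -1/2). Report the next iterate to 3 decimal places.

(-3.000, -4.000)

At (1/2, -1/2): F = (-3.500, 2.625).
Jacobian J = [[4·x + 4·y^2, 8·x·y + 4·y], [2·x·y + 6·x - 2, x^2]].
At the point, J = [[3.000, -4.000], [0.500, 0.250]] (det J = 2.750).
Solving J·Δ = −F gives Δ = (-3.500, -3.500).
Then the next iterate is (x, y)₁ = (-3.000, -4.000).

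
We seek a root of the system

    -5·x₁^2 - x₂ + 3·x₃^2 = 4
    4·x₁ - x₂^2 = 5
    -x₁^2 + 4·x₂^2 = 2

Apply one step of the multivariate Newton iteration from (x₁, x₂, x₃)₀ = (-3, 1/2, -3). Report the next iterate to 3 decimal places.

(0.591, -2.386, 1.895)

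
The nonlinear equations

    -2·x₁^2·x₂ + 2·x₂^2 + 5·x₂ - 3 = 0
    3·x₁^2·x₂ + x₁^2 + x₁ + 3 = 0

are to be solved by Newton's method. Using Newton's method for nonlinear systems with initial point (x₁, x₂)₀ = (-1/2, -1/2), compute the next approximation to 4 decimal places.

(-2.6111, 0.5556)

At (-1/2, -1/2): F = (-4.7500, 2.3750).
Jacobian J = [[-4·x₁·x₂, -2·x₁^2 + 4·x₂ + 5], [6·x₁·x₂ + 2·x₁ + 1, 3·x₁^2]].
At the point, J = [[-1.0000, 2.5000], [1.5000, 0.7500]] (det J = -4.5000).
Solving J·Δ = −F gives Δ = (-2.1111, 1.0556).
Then the next iterate is (x₁, x₂)₁ = (-2.6111, 0.5556).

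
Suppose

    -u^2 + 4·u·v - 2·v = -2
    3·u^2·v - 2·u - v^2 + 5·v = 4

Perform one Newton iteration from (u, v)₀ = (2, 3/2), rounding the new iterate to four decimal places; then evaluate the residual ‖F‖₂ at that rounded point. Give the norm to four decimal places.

2.8411

At (2, 3/2): F = (7.0000, 15.2500).
Jacobian J = [[-2·u + 4·v, 4·u - 2], [6·u·v - 2, 3·u^2 - 2·v + 5]].
At the point, J = [[2.0000, 6.0000], [16.0000, 14.0000]] (det J = -68.0000).
Solving J·Δ = −F gives Δ = (0.0956, -1.1985).
Then the next iterate is (u, v)₁ = (2.0956, 0.3015).
Re-evaluating at (2.0956, 0.3015): F = (-0.467246, -2.802455), so ‖F‖₂ = 2.8411.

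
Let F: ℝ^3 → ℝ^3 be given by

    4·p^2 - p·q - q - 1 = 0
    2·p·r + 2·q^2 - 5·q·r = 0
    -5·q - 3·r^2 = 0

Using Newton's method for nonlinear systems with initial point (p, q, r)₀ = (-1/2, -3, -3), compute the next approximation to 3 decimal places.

At (-1/2, -3, -3): F = (1.500, -24.000, -12.000).
Jacobian J = [[8·p - q, -p - 1, 0], [2·r, 4·q - 5·r, 2·p - 5·q], [0, -5, -6·r]].
At the point, J = [[-1.000, -0.500, 0.000], [-6.000, 3.000, 14.000], [0.000, -5.000, 18.000]] (det J = -178.000).
Solving J·Δ = −F gives Δ = (0.303, 2.393, 1.331).
Then the next iterate is (p, q, r)₁ = (-0.197, -0.607, -1.669).

(-0.197, -0.607, -1.669)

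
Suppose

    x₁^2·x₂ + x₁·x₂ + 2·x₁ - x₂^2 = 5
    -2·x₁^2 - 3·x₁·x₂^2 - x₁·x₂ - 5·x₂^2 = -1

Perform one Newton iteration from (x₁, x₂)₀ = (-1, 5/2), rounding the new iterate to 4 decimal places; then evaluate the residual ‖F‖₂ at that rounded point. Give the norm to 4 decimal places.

5.4785

At (-1, 5/2): F = (-13.2500, -11.0000).
Jacobian J = [[2·x₁·x₂ + x₂ + 2, x₁^2 + x₁ - 2·x₂], [-4·x₁ - 3·x₂^2 - x₂, -6·x₁·x₂ - x₁ - 10·x₂]].
At the point, J = [[-0.5000, -5.0000], [-17.2500, -9.0000]] (det J = -81.7500).
Solving J·Δ = −F gives Δ = (0.7859, -2.7286).
Then the next iterate is (x₁, x₂)₁ = (-0.2141, -0.2286).
Re-evaluating at (-0.2141, -0.2286): F = (-5.441993, 0.631655), so ‖F‖₂ = 5.4785.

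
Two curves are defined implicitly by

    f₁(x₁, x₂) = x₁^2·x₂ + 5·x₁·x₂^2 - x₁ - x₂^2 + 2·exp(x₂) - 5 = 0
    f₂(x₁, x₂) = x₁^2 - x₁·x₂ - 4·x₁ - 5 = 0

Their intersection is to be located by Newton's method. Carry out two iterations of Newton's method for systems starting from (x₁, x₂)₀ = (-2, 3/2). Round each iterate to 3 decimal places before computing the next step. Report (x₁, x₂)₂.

(-0.938, 0.466)

At (-2, 3/2): F = (-12.78662, 10.000).
Jacobian J = [[2·x₁·x₂ + 5·x₂^2 - 1, x₁^2 + 10·x₁·x₂ - 2·x₂ + 2·exp(x₂)], [2·x₁ - x₂ - 4, -x₁]].
At the point, J = [[4.250, -20.03662], [-9.500, 2.000]] (det J = -181.84791).
Solving J·Δ = −F gives Δ = (0.961, -0.434).
Then the next iterate is (x₁, x₂)₁ = (-1.039, 1.066).
Round to (-1.039, 1.066) and repeat: F = (-4.04247, 1.34309), J = [[2.46663, -6.32074], [-7.144, 1.039]].
Δ = (0.101, -0.600), so (x₁, x₂)₂ = (-0.938, 0.466).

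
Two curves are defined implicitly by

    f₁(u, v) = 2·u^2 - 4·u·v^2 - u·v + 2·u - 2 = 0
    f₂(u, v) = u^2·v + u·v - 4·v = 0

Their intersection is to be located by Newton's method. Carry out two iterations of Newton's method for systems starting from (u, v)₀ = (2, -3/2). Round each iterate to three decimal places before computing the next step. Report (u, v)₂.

(1.573, -1.129)

At (2, -3/2): F = (-5.000, -3.000).
Jacobian J = [[4·u - 4·v^2 - v + 2, -8·u·v - u], [2·u·v + v, u^2 + u - 4]].
At the point, J = [[2.500, 22.000], [-7.500, 2.000]] (det J = 170.000).
Solving J·Δ = −F gives Δ = (-0.329, 0.265).
Then the next iterate is (u, v)₁ = (1.671, -1.235).
Round to (1.671, -1.235) and repeat: F = (-1.20444, -0.57210), J = [[3.81810, 14.83848], [-5.36237, 0.46324]].
Δ = (-0.098, 0.106), so (u, v)₂ = (1.573, -1.129).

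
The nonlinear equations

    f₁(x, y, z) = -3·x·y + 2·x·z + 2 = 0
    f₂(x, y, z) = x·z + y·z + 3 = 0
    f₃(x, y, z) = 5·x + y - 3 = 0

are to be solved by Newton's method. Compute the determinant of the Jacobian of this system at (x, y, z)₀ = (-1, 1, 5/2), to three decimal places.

20.000

J = [[-3·y + 2·z, -3·x, 2·x], [z, z, x + y], [5, 1, 0]].
At the point, J = [[2.000, 3.000, -2.000], [2.500, 2.500, 0.000], [5.000, 1.000, 0.000]].
det J = 20.000.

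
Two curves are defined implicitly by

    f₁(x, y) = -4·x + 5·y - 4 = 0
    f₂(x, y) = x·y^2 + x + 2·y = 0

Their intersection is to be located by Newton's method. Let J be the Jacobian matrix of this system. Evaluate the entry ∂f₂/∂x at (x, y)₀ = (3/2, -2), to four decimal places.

5.0000

∂f₂/∂x = y^2 + 1.
At (3/2, -2) this is 5.0000.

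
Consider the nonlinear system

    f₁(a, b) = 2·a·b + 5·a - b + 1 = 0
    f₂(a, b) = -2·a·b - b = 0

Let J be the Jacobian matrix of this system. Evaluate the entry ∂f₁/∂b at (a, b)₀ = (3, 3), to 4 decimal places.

∂f₁/∂b = 2·a - 1.
At (3, 3) this is 5.0000.

5.0000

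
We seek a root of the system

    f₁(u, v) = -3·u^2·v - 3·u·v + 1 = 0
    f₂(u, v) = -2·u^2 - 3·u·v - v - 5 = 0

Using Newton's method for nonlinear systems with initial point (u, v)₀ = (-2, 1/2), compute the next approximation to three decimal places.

At (-2, 1/2): F = (-2.000, -10.500).
Jacobian J = [[-6·u·v - 3·v, -3·u^2 - 3·u], [-4·u - 3·v, -3·u - 1]].
At the point, J = [[4.500, -6.000], [6.500, 5.000]] (det J = 61.500).
Solving J·Δ = −F gives Δ = (1.187, 0.557).
Then the next iterate is (u, v)₁ = (-0.813, 1.057).

(-0.813, 1.057)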